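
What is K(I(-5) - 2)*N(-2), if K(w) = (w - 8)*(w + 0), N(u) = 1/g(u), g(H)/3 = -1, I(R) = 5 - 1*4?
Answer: -3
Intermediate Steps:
I(R) = 1 (I(R) = 5 - 4 = 1)
g(H) = -3 (g(H) = 3*(-1) = -3)
N(u) = -⅓ (N(u) = 1/(-3) = -⅓)
K(w) = w*(-8 + w) (K(w) = (-8 + w)*w = w*(-8 + w))
K(I(-5) - 2)*N(-2) = ((1 - 2)*(-8 + (1 - 2)))*(-⅓) = -(-8 - 1)*(-⅓) = -1*(-9)*(-⅓) = 9*(-⅓) = -3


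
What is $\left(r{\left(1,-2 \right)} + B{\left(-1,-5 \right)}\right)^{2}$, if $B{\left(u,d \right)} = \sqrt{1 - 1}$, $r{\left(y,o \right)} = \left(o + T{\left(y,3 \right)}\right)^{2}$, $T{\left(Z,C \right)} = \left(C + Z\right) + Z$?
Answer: $81$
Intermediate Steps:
$T{\left(Z,C \right)} = C + 2 Z$
$r{\left(y,o \right)} = \left(3 + o + 2 y\right)^{2}$ ($r{\left(y,o \right)} = \left(o + \left(3 + 2 y\right)\right)^{2} = \left(3 + o + 2 y\right)^{2}$)
$B{\left(u,d \right)} = 0$ ($B{\left(u,d \right)} = \sqrt{0} = 0$)
$\left(r{\left(1,-2 \right)} + B{\left(-1,-5 \right)}\right)^{2} = \left(\left(3 - 2 + 2 \cdot 1\right)^{2} + 0\right)^{2} = \left(\left(3 - 2 + 2\right)^{2} + 0\right)^{2} = \left(3^{2} + 0\right)^{2} = \left(9 + 0\right)^{2} = 9^{2} = 81$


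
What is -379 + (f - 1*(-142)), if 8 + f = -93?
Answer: -338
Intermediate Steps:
f = -101 (f = -8 - 93 = -101)
-379 + (f - 1*(-142)) = -379 + (-101 - 1*(-142)) = -379 + (-101 + 142) = -379 + 41 = -338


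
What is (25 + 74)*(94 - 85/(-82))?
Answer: 771507/82 ≈ 9408.6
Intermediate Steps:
(25 + 74)*(94 - 85/(-82)) = 99*(94 - 85*(-1/82)) = 99*(94 + 85/82) = 99*(7793/82) = 771507/82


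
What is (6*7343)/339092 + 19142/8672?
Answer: 859121255/367575728 ≈ 2.3373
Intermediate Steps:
(6*7343)/339092 + 19142/8672 = 44058*(1/339092) + 19142*(1/8672) = 22029/169546 + 9571/4336 = 859121255/367575728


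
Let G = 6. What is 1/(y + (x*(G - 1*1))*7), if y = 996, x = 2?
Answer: 1/1066 ≈ 0.00093809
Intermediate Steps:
1/(y + (x*(G - 1*1))*7) = 1/(996 + (2*(6 - 1*1))*7) = 1/(996 + (2*(6 - 1))*7) = 1/(996 + (2*5)*7) = 1/(996 + 10*7) = 1/(996 + 70) = 1/1066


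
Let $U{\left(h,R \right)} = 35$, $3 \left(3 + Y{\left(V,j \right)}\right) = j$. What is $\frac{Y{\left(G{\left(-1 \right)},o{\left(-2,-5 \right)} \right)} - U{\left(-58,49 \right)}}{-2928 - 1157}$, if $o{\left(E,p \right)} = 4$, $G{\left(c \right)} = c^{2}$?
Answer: $\frac{22}{2451} \approx 0.0089759$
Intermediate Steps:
$Y{\left(V,j \right)} = -3 + \frac{j}{3}$
$\frac{Y{\left(G{\left(-1 \right)},o{\left(-2,-5 \right)} \right)} - U{\left(-58,49 \right)}}{-2928 - 1157} = \frac{\left(-3 + \frac{1}{3} \cdot 4\right) - 35}{-2928 - 1157} = \frac{\left(-3 + \frac{4}{3}\right) - 35}{-4085} = \left(- \frac{5}{3} - 35\right) \left(- \frac{1}{4085}\right) = \left(- \frac{110}{3}\right) \left(- \frac{1}{4085}\right) = \frac{22}{2451}$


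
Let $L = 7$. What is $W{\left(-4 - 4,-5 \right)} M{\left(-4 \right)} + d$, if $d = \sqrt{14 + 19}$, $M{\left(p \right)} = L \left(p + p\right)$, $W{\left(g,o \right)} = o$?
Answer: $280 + \sqrt{33} \approx 285.74$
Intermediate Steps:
$M{\left(p \right)} = 14 p$ ($M{\left(p \right)} = 7 \left(p + p\right) = 7 \cdot 2 p = 14 p$)
$d = \sqrt{33} \approx 5.7446$
$W{\left(-4 - 4,-5 \right)} M{\left(-4 \right)} + d = - 5 \cdot 14 \left(-4\right) + \sqrt{33} = \left(-5\right) \left(-56\right) + \sqrt{33} = 280 + \sqrt{33}$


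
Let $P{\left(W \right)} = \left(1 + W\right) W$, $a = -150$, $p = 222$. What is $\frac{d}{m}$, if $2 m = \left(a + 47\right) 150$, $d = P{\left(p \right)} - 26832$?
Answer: $- \frac{7558}{2575} \approx -2.9351$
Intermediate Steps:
$P{\left(W \right)} = W \left(1 + W\right)$
$d = 22674$ ($d = 222 \left(1 + 222\right) - 26832 = 222 \cdot 223 - 26832 = 49506 - 26832 = 22674$)
$m = -7725$ ($m = \frac{\left(-150 + 47\right) 150}{2} = \frac{\left(-103\right) 150}{2} = \frac{1}{2} \left(-15450\right) = -7725$)
$\frac{d}{m} = \frac{22674}{-7725} = 22674 \left(- \frac{1}{7725}\right) = - \frac{7558}{2575}$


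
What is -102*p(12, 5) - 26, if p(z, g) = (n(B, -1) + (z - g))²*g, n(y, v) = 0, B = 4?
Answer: -25016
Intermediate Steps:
p(z, g) = g*(z - g)² (p(z, g) = (0 + (z - g))²*g = (z - g)²*g = g*(z - g)²)
-102*p(12, 5) - 26 = -510*(12 - 1*5)² - 26 = -510*(12 - 5)² - 26 = -510*7² - 26 = -510*49 - 26 = -102*245 - 26 = -24990 - 26 = -25016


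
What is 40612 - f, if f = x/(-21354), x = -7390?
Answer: 433610629/10677 ≈ 40612.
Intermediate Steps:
f = 3695/10677 (f = -7390/(-21354) = -7390*(-1/21354) = 3695/10677 ≈ 0.34607)
40612 - f = 40612 - 1*3695/10677 = 40612 - 3695/10677 = 433610629/10677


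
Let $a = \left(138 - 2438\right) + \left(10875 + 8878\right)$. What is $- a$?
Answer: $-17453$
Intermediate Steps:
$a = 17453$ ($a = -2300 + 19753 = 17453$)
$- a = \left(-1\right) 17453 = -17453$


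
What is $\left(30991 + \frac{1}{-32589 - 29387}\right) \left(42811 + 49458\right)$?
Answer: $\frac{177220903599835}{61976} \approx 2.8595 \cdot 10^{9}$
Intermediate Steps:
$\left(30991 + \frac{1}{-32589 - 29387}\right) \left(42811 + 49458\right) = \left(30991 + \frac{1}{-61976}\right) 92269 = \left(30991 - \frac{1}{61976}\right) 92269 = \frac{1920698215}{61976} \cdot 92269 = \frac{177220903599835}{61976}$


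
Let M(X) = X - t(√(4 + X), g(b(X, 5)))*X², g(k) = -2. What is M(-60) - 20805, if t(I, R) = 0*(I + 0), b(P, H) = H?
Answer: -20865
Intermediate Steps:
t(I, R) = 0 (t(I, R) = 0*I = 0)
M(X) = X (M(X) = X - 0*X² = X - 1*0 = X + 0 = X)
M(-60) - 20805 = -60 - 20805 = -20865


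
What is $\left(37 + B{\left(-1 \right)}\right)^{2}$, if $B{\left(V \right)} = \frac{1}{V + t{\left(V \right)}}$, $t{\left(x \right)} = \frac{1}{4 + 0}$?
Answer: $\frac{11449}{9} \approx 1272.1$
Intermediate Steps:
$t{\left(x \right)} = \frac{1}{4}$
$B{\left(V \right)} = \frac{1}{\frac{1}{4} + V}$ ($B{\left(V \right)} = \frac{1}{V + \frac{1}{4}} = \frac{1}{\frac{1}{4} + V}$)
$\left(37 + B{\left(-1 \right)}\right)^{2} = \left(37 + \frac{4}{1 + 4 \left(-1\right)}\right)^{2} = \left(37 + \frac{4}{1 - 4}\right)^{2} = \left(37 + \frac{4}{-3}\right)^{2} = \left(37 + 4 \left(- \frac{1}{3}\right)\right)^{2} = \left(37 - \frac{4}{3}\right)^{2} = \left(\frac{107}{3}\right)^{2} = \frac{11449}{9}$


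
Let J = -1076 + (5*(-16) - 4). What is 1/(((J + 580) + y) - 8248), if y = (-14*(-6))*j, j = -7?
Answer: -1/9416 ≈ -0.00010620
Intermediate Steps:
J = -1160 (J = -1076 + (-80 - 4) = -1076 - 84 = -1160)
y = -588 (y = -14*(-6)*(-7) = 84*(-7) = -588)
1/(((J + 580) + y) - 8248) = 1/(((-1160 + 580) - 588) - 8248) = 1/((-580 - 588) - 8248) = 1/(-1168 - 8248) = 1/(-9416) = -1/9416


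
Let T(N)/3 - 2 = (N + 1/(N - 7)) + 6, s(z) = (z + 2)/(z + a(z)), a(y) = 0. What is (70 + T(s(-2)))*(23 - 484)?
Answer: -301955/7 ≈ -43136.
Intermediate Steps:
s(z) = (2 + z)/z (s(z) = (z + 2)/(z + 0) = (2 + z)/z)
T(N) = 24 + 3*N + 3/(-7 + N) (T(N) = 6 + 3*((N + 1/(N - 7)) + 6) = 6 + 3*((N + 1/(-7 + N)) + 6) = 6 + 3*(6 + N + 1/(-7 + N)) = 6 + (18 + 3*N + 3/(-7 + N)) = 24 + 3*N + 3/(-7 + N))
(70 + T(s(-2)))*(23 - 484) = (70 + 3*(-55 + (2 - 2)/(-2) + ((2 - 2)/(-2))**2)/(-7 + (2 - 2)/(-2)))*(23 - 484) = (70 + 3*(-55 - 1/2*0 + (-1/2*0)**2)/(-7 - 1/2*0))*(-461) = (70 + 3*(-55 + 0 + 0**2)/(-7 + 0))*(-461) = (70 + 3*(-55 + 0 + 0)/(-7))*(-461) = (70 + 3*(-1/7)*(-55))*(-461) = (70 + 165/7)*(-461) = (655/7)*(-461) = -301955/7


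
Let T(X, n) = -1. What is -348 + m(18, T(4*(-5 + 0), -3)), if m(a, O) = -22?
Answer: -370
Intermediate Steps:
-348 + m(18, T(4*(-5 + 0), -3)) = -348 - 22 = -370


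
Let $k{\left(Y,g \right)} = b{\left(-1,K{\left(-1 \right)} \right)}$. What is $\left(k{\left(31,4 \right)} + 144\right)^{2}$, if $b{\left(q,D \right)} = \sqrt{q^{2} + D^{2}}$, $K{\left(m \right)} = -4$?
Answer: $\left(144 + \sqrt{17}\right)^{2} \approx 21940.0$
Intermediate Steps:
$b{\left(q,D \right)} = \sqrt{D^{2} + q^{2}}$
$k{\left(Y,g \right)} = \sqrt{17}$ ($k{\left(Y,g \right)} = \sqrt{\left(-4\right)^{2} + \left(-1\right)^{2}} = \sqrt{16 + 1} = \sqrt{17}$)
$\left(k{\left(31,4 \right)} + 144\right)^{2} = \left(\sqrt{17} + 144\right)^{2} = \left(144 + \sqrt{17}\right)^{2}$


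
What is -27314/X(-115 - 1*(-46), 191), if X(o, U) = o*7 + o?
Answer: 13657/276 ≈ 49.482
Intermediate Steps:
X(o, U) = 8*o (X(o, U) = 7*o + o = 8*o)
-27314/X(-115 - 1*(-46), 191) = -27314*1/(8*(-115 - 1*(-46))) = -27314*1/(8*(-115 + 46)) = -27314/(8*(-69)) = -27314/(-552) = -27314*(-1/552) = 13657/276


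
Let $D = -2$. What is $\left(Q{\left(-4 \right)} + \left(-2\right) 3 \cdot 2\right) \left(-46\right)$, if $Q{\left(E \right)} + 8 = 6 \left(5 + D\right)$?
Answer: $92$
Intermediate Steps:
$Q{\left(E \right)} = 10$ ($Q{\left(E \right)} = -8 + 6 \left(5 - 2\right) = -8 + 6 \cdot 3 = -8 + 18 = 10$)
$\left(Q{\left(-4 \right)} + \left(-2\right) 3 \cdot 2\right) \left(-46\right) = \left(10 + \left(-2\right) 3 \cdot 2\right) \left(-46\right) = \left(10 - 12\right) \left(-46\right) = \left(-2\right) \left(-46\right) = 92$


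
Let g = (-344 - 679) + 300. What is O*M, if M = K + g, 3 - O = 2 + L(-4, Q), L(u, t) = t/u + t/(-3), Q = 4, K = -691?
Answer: -14140/3 ≈ -4713.3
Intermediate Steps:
g = -723 (g = -1023 + 300 = -723)
L(u, t) = -t/3 + t/u (L(u, t) = t/u + t*(-⅓) = t/u - t/3 = -t/3 + t/u)
O = 10/3 (O = 3 - (2 + (-⅓*4 + 4/(-4))) = 3 - (2 + (-4/3 + 4*(-¼))) = 3 - (2 + (-4/3 - 1)) = 3 - (2 - 7/3) = 3 - 1*(-⅓) = 3 + ⅓ = 10/3 ≈ 3.3333)
M = -1414 (M = -691 - 723 = -1414)
O*M = (10/3)*(-1414) = -14140/3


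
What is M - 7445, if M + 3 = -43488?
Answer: -50936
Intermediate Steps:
M = -43491 (M = -3 - 43488 = -43491)
M - 7445 = -43491 - 7445 = -50936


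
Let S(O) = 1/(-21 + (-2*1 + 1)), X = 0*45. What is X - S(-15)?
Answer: 1/22 ≈ 0.045455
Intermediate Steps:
X = 0
S(O) = -1/22 (S(O) = 1/(-21 + (-2 + 1)) = 1/(-21 - 1) = 1/(-22) = -1/22)
X - S(-15) = 0 - 1*(-1/22) = 0 + 1/22 = 1/22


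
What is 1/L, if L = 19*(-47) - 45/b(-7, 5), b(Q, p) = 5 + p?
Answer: -2/1795 ≈ -0.0011142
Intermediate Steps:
L = -1795/2 (L = 19*(-47) - 45/(5 + 5) = -893 - 45/10 = -893 - 45*⅒ = -893 - 9/2 = -1795/2 ≈ -897.50)
1/L = 1/(-1795/2) = -2/1795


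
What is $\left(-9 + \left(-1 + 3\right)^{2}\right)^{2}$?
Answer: $25$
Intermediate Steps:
$\left(-9 + \left(-1 + 3\right)^{2}\right)^{2} = \left(-9 + 2^{2}\right)^{2} = \left(-9 + 4\right)^{2} = \left(-5\right)^{2} = 25$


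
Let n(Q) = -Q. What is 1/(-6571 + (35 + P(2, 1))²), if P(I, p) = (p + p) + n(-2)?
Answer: -1/5050 ≈ -0.00019802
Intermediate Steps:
P(I, p) = 2 + 2*p (P(I, p) = (p + p) - 1*(-2) = 2*p + 2 = 2 + 2*p)
1/(-6571 + (35 + P(2, 1))²) = 1/(-6571 + (35 + (2 + 2*1))²) = 1/(-6571 + (35 + (2 + 2))²) = 1/(-6571 + (35 + 4)²) = 1/(-6571 + 39²) = 1/(-6571 + 1521) = 1/(-5050) = -1/5050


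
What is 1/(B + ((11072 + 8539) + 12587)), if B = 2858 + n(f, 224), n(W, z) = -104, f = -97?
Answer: 1/34952 ≈ 2.8611e-5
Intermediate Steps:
B = 2754 (B = 2858 - 104 = 2754)
1/(B + ((11072 + 8539) + 12587)) = 1/(2754 + ((11072 + 8539) + 12587)) = 1/(2754 + (19611 + 12587)) = 1/(2754 + 32198) = 1/34952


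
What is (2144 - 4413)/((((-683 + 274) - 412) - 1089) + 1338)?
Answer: 2269/572 ≈ 3.9668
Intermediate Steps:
(2144 - 4413)/((((-683 + 274) - 412) - 1089) + 1338) = -2269/(((-409 - 412) - 1089) + 1338) = -2269/((-821 - 1089) + 1338) = -2269/(-1910 + 1338) = -2269/(-572) = -2269*(-1/572) = 2269/572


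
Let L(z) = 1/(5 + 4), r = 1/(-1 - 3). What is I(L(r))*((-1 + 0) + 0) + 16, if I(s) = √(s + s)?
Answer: 16 - √2/3 ≈ 15.529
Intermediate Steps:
r = -¼ (r = 1/(-4) = -¼ ≈ -0.25000)
L(z) = ⅑ (L(z) = 1/9 = ⅑)
I(s) = √2*√s (I(s) = √(2*s) = √2*√s)
I(L(r))*((-1 + 0) + 0) + 16 = (√2*√(⅑))*((-1 + 0) + 0) + 16 = (√2*(⅓))*(-1 + 0) + 16 = (√2/3)*(-1) + 16 = -√2/3 + 16 = 16 - √2/3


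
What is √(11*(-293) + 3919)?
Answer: 2*√174 ≈ 26.382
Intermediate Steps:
√(11*(-293) + 3919) = √(-3223 + 3919) = √696 = 2*√174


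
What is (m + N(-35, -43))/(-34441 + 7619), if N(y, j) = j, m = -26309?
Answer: 13176/13411 ≈ 0.98248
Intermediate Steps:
(m + N(-35, -43))/(-34441 + 7619) = (-26309 - 43)/(-34441 + 7619) = -26352/(-26822) = -26352*(-1/26822) = 13176/13411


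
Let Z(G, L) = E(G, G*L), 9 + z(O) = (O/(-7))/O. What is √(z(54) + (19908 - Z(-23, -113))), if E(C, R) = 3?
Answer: 11*√8057/7 ≈ 141.05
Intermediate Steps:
z(O) = -64/7 (z(O) = -9 + (O/(-7))/O = -9 + (O*(-⅐))/O = -9 + (-O/7)/O = -9 - ⅐ = -64/7)
Z(G, L) = 3
√(z(54) + (19908 - Z(-23, -113))) = √(-64/7 + (19908 - 1*3)) = √(-64/7 + (19908 - 3)) = √(-64/7 + 19905) = √(139271/7) = 11*√8057/7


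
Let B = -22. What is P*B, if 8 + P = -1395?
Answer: 30866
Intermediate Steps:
P = -1403 (P = -8 - 1395 = -1403)
P*B = -1403*(-22) = 30866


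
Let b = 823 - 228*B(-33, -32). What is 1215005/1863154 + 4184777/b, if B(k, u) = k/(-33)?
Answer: 7797606934633/1108576630 ≈ 7033.9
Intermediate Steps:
B(k, u) = -k/33 (B(k, u) = k*(-1/33) = -k/33)
b = 595 (b = 823 - (-76)*(-33)/11 = 823 - 228*1 = 823 - 228 = 595)
1215005/1863154 + 4184777/b = 1215005/1863154 + 4184777/595 = 7797606934633/1108576630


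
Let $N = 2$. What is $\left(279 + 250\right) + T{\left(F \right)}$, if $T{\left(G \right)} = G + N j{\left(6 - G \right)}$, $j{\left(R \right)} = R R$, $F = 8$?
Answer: $545$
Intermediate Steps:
$j{\left(R \right)} = R^{2}$
$T{\left(G \right)} = G + 2 \left(6 - G\right)^{2}$
$\left(279 + 250\right) + T{\left(F \right)} = \left(279 + 250\right) + \left(8 + 2 \left(-6 + 8\right)^{2}\right) = 529 + \left(8 + 2 \cdot 2^{2}\right) = 529 + \left(8 + 2 \cdot 4\right) = 529 + \left(8 + 8\right) = 529 + 16 = 545$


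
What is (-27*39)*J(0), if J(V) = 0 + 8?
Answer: -8424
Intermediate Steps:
J(V) = 8
(-27*39)*J(0) = -27*39*8 = -1053*8 = -8424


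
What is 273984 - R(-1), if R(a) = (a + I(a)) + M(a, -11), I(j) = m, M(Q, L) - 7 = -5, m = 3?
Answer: 273980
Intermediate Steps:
M(Q, L) = 2 (M(Q, L) = 7 - 5 = 2)
I(j) = 3
R(a) = 5 + a (R(a) = (a + 3) + 2 = (3 + a) + 2 = 5 + a)
273984 - R(-1) = 273984 - (5 - 1) = 273984 - 1*4 = 273984 - 4 = 273980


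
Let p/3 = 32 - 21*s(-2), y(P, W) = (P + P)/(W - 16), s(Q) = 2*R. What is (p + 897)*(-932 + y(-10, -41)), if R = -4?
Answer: -26498896/19 ≈ -1.3947e+6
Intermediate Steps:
s(Q) = -8 (s(Q) = 2*(-4) = -8)
y(P, W) = 2*P/(-16 + W) (y(P, W) = (2*P)/(-16 + W) = 2*P/(-16 + W))
p = 600 (p = 3*(32 - 21*(-8)) = 3*(32 + 168) = 3*200 = 600)
(p + 897)*(-932 + y(-10, -41)) = (600 + 897)*(-932 + 2*(-10)/(-16 - 41)) = 1497*(-932 + 2*(-10)/(-57)) = 1497*(-932 + 2*(-10)*(-1/57)) = 1497*(-932 + 20/57) = 1497*(-53104/57) = -26498896/19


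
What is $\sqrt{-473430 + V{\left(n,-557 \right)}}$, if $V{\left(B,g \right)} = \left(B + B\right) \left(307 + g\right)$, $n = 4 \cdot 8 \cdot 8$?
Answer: $i \sqrt{601430} \approx 775.52 i$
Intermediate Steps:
$n = 256$ ($n = 32 \cdot 8 = 256$)
$V{\left(B,g \right)} = 2 B \left(307 + g\right)$
$\sqrt{-473430 + V{\left(n,-557 \right)}} = \sqrt{-473430 + 2 \cdot 256 \left(307 - 557\right)} = \sqrt{-473430 + 2 \cdot 256 \left(-250\right)} = \sqrt{-473430 - 128000} = \sqrt{-601430} = i \sqrt{601430}$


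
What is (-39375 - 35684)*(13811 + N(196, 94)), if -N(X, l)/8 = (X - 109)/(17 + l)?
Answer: -38338260725/37 ≈ -1.0362e+9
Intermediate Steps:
N(X, l) = -8*(-109 + X)/(17 + l) (N(X, l) = -8*(X - 109)/(17 + l) = -8*(-109 + X)/(17 + l))
(-39375 - 35684)*(13811 + N(196, 94)) = (-39375 - 35684)*(13811 + 8*(109 - 1*196)/(17 + 94)) = -75059*(13811 + 8*(109 - 196)/111) = -75059*(13811 + 8*(1/111)*(-87)) = -75059*(13811 - 232/37) = -75059*510775/37 = -38338260725/37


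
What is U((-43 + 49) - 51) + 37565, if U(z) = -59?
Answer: 37506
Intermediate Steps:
U((-43 + 49) - 51) + 37565 = -59 + 37565 = 37506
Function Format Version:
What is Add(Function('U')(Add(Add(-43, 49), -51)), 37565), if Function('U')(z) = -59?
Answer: 37506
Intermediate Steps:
Add(Function('U')(Add(Add(-43, 49), -51)), 37565) = Add(-59, 37565) = 37506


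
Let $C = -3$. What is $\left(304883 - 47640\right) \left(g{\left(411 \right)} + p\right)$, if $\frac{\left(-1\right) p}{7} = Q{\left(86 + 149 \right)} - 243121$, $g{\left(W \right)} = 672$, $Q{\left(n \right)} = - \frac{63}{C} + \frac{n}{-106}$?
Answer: $\frac{46420290886711}{106} \approx 4.3793 \cdot 10^{11}$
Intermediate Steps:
$Q{\left(n \right)} = 21 - \frac{n}{106}$ ($Q{\left(n \right)} = - \frac{63}{-3} + \frac{n}{-106} = \left(-63\right) \left(- \frac{1}{3}\right) + n \left(- \frac{1}{106}\right) = 21 - \frac{n}{106}$)
$p = \frac{180381845}{106}$ ($p = - 7 \left(\left(21 - \frac{86 + 149}{106}\right) - 243121\right) = - 7 \left(\left(21 - \frac{235}{106}\right) - 243121\right) = - 7 \left(\frac{1991}{106} - 243121\right) = \left(-7\right) \left(- \frac{25768835}{106}\right) = \frac{180381845}{106} \approx 1.7017 \cdot 10^{6}$)
$\left(304883 - 47640\right) \left(g{\left(411 \right)} + p\right) = \left(304883 - 47640\right) \left(672 + \frac{180381845}{106}\right) = 257243 \cdot \frac{180453077}{106} = \frac{46420290886711}{106}$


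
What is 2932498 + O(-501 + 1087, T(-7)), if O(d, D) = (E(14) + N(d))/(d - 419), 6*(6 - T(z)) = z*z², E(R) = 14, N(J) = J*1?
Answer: 489727766/167 ≈ 2.9325e+6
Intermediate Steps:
N(J) = J
T(z) = 6 - z³/6 (T(z) = 6 - z*z²/6 = 6 - z³/6)
O(d, D) = (14 + d)/(-419 + d) (O(d, D) = (14 + d)/(d - 419) = (14 + d)/(-419 + d))
2932498 + O(-501 + 1087, T(-7)) = 2932498 + (14 + (-501 + 1087))/(-419 + (-501 + 1087)) = 2932498 + (14 + 586)/(-419 + 586) = 2932498 + 600/167 = 489727766/167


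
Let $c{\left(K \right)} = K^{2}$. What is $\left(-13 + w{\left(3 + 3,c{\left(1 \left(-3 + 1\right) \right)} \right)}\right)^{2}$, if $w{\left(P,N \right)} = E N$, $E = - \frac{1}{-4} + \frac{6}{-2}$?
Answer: $576$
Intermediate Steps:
$E = - \frac{11}{4}$ ($E = \left(-1\right) \left(- \frac{1}{4}\right) + 6 \left(- \frac{1}{2}\right) = \frac{1}{4} - 3 = - \frac{11}{4} \approx -2.75$)
$w{\left(P,N \right)} = - \frac{11 N}{4}$
$\left(-13 + w{\left(3 + 3,c{\left(1 \left(-3 + 1\right) \right)} \right)}\right)^{2} = \left(-13 - \frac{11 \left(1 \left(-3 + 1\right)\right)^{2}}{4}\right)^{2} = \left(-13 - \frac{11 \left(1 \left(-2\right)\right)^{2}}{4}\right)^{2} = \left(-13 - \frac{11 \left(-2\right)^{2}}{4}\right)^{2} = \left(-13 - 11\right)^{2} = \left(-24\right)^{2} = 576$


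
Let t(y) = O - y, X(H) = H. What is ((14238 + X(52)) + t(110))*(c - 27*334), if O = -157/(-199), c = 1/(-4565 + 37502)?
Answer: -279400053145035/2184821 ≈ -1.2788e+8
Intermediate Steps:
c = 1/32937 ≈ 3.0361e-5
O = 157/199 (O = -157*(-1/199) = 157/199 ≈ 0.78894)
t(y) = 157/199 - y
((14238 + X(52)) + t(110))*(c - 27*334) = ((14238 + 52) + (157/199 - 1*110))*(1/32937 - 27*334) = (14290 + (157/199 - 110))*(1/32937 - 9018) = (14290 - 21733/199)*(-297025865/32937) = (2821977/199)*(-297025865/32937) = -279400053145035/2184821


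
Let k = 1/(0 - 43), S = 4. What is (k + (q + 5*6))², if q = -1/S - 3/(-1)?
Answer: 31685641/29584 ≈ 1071.0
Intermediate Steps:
q = 11/4 (q = -1/4 - 3/(-1) = -1*¼ - 3*(-1) = -¼ + 3 = 11/4 ≈ 2.7500)
k = -1/43 (k = 1/(-43) = -1/43 ≈ -0.023256)
(k + (q + 5*6))² = (-1/43 + (11/4 + 5*6))² = (-1/43 + (11/4 + 30))² = (-1/43 + 131/4)² = (5629/172)² = 31685641/29584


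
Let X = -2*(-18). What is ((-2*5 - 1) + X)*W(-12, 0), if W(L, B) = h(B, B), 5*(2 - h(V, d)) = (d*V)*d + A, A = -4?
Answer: 70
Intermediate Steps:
h(V, d) = 14/5 - V*d**2/5 (h(V, d) = 2 - ((d*V)*d - 4)/5 = 2 - ((V*d)*d - 4)/5 = 2 - (V*d**2 - 4)/5 = 2 - (-4 + V*d**2)/5 = 2 + (4/5 - V*d**2/5) = 14/5 - V*d**2/5)
W(L, B) = 14/5 - B**3/5 (W(L, B) = 14/5 - B*B**2/5 = 14/5 - B**3/5)
X = 36
((-2*5 - 1) + X)*W(-12, 0) = ((-2*5 - 1) + 36)*(14/5 - 1/5*0**3) = ((-10 - 1) + 36)*(14/5 - 1/5*0) = (-11 + 36)*(14/5 + 0) = 25*(14/5) = 70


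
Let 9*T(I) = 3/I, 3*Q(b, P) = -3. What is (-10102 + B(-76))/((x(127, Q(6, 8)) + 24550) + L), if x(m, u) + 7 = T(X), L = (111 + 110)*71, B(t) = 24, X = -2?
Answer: -60468/241403 ≈ -0.25049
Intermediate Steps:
Q(b, P) = -1 (Q(b, P) = (⅓)*(-3) = -1)
L = 15691 (L = 221*71 = 15691)
T(I) = 1/(3*I) (T(I) = (3/I)/9 = 1/(3*I))
x(m, u) = -43/6 (x(m, u) = -7 + (⅓)/(-2) = -7 + (⅓)*(-½) = -7 - ⅙ = -43/6)
(-10102 + B(-76))/((x(127, Q(6, 8)) + 24550) + L) = (-10102 + 24)/((-43/6 + 24550) + 15691) = -10078/(147257/6 + 15691) = -10078/241403/6 = -10078*6/241403 = -60468/241403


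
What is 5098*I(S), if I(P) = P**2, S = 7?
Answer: 249802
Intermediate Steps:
5098*I(S) = 5098*7**2 = 5098*49 = 249802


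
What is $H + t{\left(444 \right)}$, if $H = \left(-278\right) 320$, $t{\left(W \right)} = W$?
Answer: $-88516$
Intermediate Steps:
$H = -88960$
$H + t{\left(444 \right)} = -88960 + 444 = -88516$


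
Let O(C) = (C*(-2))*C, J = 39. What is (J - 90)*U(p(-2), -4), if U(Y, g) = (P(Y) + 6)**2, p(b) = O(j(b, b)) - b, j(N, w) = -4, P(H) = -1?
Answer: -1275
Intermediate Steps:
O(C) = -2*C**2 (O(C) = (-2*C)*C = -2*C**2)
p(b) = -32 - b (p(b) = -2*(-4)**2 - b = -2*16 - b = -32 - b)
U(Y, g) = 25 (U(Y, g) = (-1 + 6)**2 = 5**2 = 25)
(J - 90)*U(p(-2), -4) = (39 - 90)*25 = -51*25 = -1275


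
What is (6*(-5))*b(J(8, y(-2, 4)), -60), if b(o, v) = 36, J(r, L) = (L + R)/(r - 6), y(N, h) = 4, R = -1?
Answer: -1080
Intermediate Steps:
J(r, L) = (-1 + L)/(-6 + r) (J(r, L) = (L - 1)/(r - 6) = (-1 + L)/(-6 + r))
(6*(-5))*b(J(8, y(-2, 4)), -60) = (6*(-5))*36 = -30*36 = -1080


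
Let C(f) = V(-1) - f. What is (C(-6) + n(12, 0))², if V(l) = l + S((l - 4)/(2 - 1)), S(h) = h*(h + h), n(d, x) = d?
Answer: 4489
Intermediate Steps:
S(h) = 2*h² (S(h) = h*(2*h) = 2*h²)
V(l) = l + 2*(-4 + l)² (V(l) = l + 2*((l - 4)/(2 - 1))² = l + 2*((-4 + l)/1)² = l + 2*((-4 + l)*1)² = l + 2*(-4 + l)²)
C(f) = 49 - f (C(f) = (-1 + 2*(-4 - 1)²) - f = (-1 + 2*(-5)²) - f = (-1 + 2*25) - f = (-1 + 50) - f = 49 - f)
(C(-6) + n(12, 0))² = ((49 - 1*(-6)) + 12)² = ((49 + 6) + 12)² = (55 + 12)² = 67² = 4489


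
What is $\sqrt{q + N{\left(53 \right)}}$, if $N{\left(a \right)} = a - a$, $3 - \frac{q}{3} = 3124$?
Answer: $i \sqrt{9363} \approx 96.763 i$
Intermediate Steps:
$q = -9363$ ($q = 9 - 9372 = -9363$)
$N{\left(a \right)} = 0$
$\sqrt{q + N{\left(53 \right)}} = \sqrt{-9363 + 0} = \sqrt{-9363} = i \sqrt{9363}$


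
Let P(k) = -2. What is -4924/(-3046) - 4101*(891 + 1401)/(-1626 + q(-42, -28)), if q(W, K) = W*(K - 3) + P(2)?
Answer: 7158114464/248249 ≈ 28834.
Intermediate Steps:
q(W, K) = -2 + W*(-3 + K) (q(W, K) = W*(K - 3) - 2 = W*(-3 + K) - 2 = -2 + W*(-3 + K))
-4924/(-3046) - 4101*(891 + 1401)/(-1626 + q(-42, -28)) = -4924/(-3046) - 4101*(891 + 1401)/(-1626 + (-2 - 3*(-42) - 28*(-42))) = -4924*(-1/3046) - 4101*2292/(-1626 + (-2 + 126 + 1176)) = 2462/1523 - 4101*2292/(-1626 + 1300) = 2462/1523 - 4101/((-326*1/2292)) = 2462/1523 - 4101/(-163/1146) = 2462/1523 - 4101*(-1146/163) = 2462/1523 + 4699746/163 = 7158114464/248249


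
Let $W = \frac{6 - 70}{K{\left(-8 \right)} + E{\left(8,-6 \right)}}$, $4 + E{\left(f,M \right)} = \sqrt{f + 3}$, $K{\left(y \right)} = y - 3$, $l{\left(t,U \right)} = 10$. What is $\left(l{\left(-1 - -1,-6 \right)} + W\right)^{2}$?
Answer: $\frac{2413764}{11449} + \frac{99200 \sqrt{11}}{11449} \approx 239.56$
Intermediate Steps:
$K{\left(y \right)} = -3 + y$
$E{\left(f,M \right)} = -4 + \sqrt{3 + f}$ ($E{\left(f,M \right)} = -4 + \sqrt{f + 3} = -4 + \sqrt{3 + f}$)
$W = - \frac{64}{-15 + \sqrt{11}}$ ($W = \frac{6 - 70}{\left(-3 - 8\right) - \left(4 - \sqrt{3 + 8}\right)} = - \frac{64}{-11 - \left(4 - \sqrt{11}\right)} = - \frac{64}{-15 + \sqrt{11}} \approx 5.4779$)
$\left(l{\left(-1 - -1,-6 \right)} + W\right)^{2} = \left(10 + \left(\frac{480}{107} + \frac{32 \sqrt{11}}{107}\right)\right)^{2} = \left(\frac{1550}{107} + \frac{32 \sqrt{11}}{107}\right)^{2}$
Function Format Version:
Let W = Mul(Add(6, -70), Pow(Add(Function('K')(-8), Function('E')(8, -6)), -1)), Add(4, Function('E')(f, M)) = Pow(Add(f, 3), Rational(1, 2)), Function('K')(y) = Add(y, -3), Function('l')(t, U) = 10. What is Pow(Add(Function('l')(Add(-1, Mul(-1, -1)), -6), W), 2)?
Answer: Add(Rational(2413764, 11449), Mul(Rational(99200, 11449), Pow(11, Rational(1, 2)))) ≈ 239.56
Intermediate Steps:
Function('K')(y) = Add(-3, y)
Function('E')(f, M) = Add(-4, Pow(Add(3, f), Rational(1, 2))) (Function('E')(f, M) = Add(-4, Pow(Add(f, 3), Rational(1, 2))) = Add(-4, Pow(Add(3, f), Rational(1, 2))))
W = Mul(-64, Pow(Add(-15, Pow(11, Rational(1, 2))), -1)) (W = Mul(Add(6, -70), Pow(Add(Add(-3, -8), Add(-4, Pow(Add(3, 8), Rational(1, 2)))), -1)) = Mul(-64, Pow(Add(-11, Add(-4, Pow(11, Rational(1, 2)))), -1)) = Mul(-64, Pow(Add(-15, Pow(11, Rational(1, 2))), -1)) ≈ 5.4779)
Pow(Add(Function('l')(Add(-1, Mul(-1, -1)), -6), W), 2) = Pow(Add(10, Add(Rational(480, 107), Mul(Rational(32, 107), Pow(11, Rational(1, 2))))), 2) = Pow(Add(Rational(1550, 107), Mul(Rational(32, 107), Pow(11, Rational(1, 2)))), 2)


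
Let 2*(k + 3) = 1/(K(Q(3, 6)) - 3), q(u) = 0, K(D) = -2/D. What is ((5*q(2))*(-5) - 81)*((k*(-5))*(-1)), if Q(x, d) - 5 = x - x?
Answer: 43335/34 ≈ 1274.6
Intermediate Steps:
Q(x, d) = 5 (Q(x, d) = 5 + (x - x) = 5 + 0 = 5)
k = -107/34 (k = -3 + 1/(2*(-2/5 - 3)) = -3 + 1/(2*(-17/5)) = -3 + (1/2)*(-5/17) = -3 - 5/34 = -107/34 ≈ -3.1471)
((5*q(2))*(-5) - 81)*((k*(-5))*(-1)) = ((5*0)*(-5) - 81)*(-107/34*(-5)*(-1)) = (0*(-5) - 81)*((535/34)*(-1)) = (0 - 81)*(-535/34) = -81*(-535/34) = 43335/34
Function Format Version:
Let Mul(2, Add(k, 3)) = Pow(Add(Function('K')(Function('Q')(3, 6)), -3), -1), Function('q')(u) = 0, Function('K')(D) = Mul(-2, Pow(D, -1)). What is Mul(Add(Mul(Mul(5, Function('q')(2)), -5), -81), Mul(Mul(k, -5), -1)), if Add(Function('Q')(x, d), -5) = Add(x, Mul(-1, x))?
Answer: Rational(43335, 34) ≈ 1274.6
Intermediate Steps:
Function('Q')(x, d) = 5 (Function('Q')(x, d) = Add(5, Add(x, Mul(-1, x))) = Add(5, 0) = 5)
k = Rational(-107, 34) (k = Add(-3, Mul(Rational(1, 2), Pow(Add(Mul(-2, Pow(5, -1)), -3), -1))) = Add(-3, Mul(Rational(1, 2), Pow(Add(Mul(-2, Rational(1, 5)), -3), -1))) = Add(-3, Mul(Rational(1, 2), Pow(Add(Rational(-2, 5), -3), -1))) = Add(-3, Mul(Rational(1, 2), Pow(Rational(-17, 5), -1))) = Add(-3, Mul(Rational(1, 2), Rational(-5, 17))) = Add(-3, Rational(-5, 34)) = Rational(-107, 34) ≈ -3.1471)
Mul(Add(Mul(Mul(5, Function('q')(2)), -5), -81), Mul(Mul(k, -5), -1)) = Mul(Add(Mul(Mul(5, 0), -5), -81), Mul(Mul(Rational(-107, 34), -5), -1)) = Mul(Add(Mul(0, -5), -81), Mul(Rational(535, 34), -1)) = Mul(Add(0, -81), Rational(-535, 34)) = Mul(-81, Rational(-535, 34)) = Rational(43335, 34)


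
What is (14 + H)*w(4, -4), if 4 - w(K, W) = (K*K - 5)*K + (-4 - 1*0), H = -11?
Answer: -108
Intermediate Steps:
w(K, W) = 8 - K*(-5 + K²) (w(K, W) = 4 - ((K*K - 5)*K + (-4 - 1*0)) = 4 - ((K² - 5)*K + (-4 + 0)) = 4 - ((-5 + K²)*K - 4) = 4 - (K*(-5 + K²) - 4) = 4 - (-4 + K*(-5 + K²)) = 4 + (4 - K*(-5 + K²)) = 8 - K*(-5 + K²))
(14 + H)*w(4, -4) = (14 - 11)*(8 - 1*4³ + 5*4) = 3*(8 - 1*64 + 20) = 3*(8 - 64 + 20) = 3*(-36) = -108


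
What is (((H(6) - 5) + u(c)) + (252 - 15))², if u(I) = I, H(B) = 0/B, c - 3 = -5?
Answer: 52900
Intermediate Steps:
c = -2 (c = 3 - 5 = -2)
H(B) = 0
(((H(6) - 5) + u(c)) + (252 - 15))² = (((0 - 5) - 2) + (252 - 15))² = ((-5 - 2) + 237)² = (-7 + 237)² = 230² = 52900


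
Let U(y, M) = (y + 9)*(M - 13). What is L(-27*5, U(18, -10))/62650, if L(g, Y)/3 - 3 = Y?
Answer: -927/31325 ≈ -0.029593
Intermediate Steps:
U(y, M) = (-13 + M)*(9 + y) (U(y, M) = (9 + y)*(-13 + M) = (-13 + M)*(9 + y))
L(g, Y) = 9 + 3*Y
L(-27*5, U(18, -10))/62650 = (9 + 3*(-117 - 13*18 + 9*(-10) - 10*18))/62650 = (9 + 3*(-117 - 234 - 90 - 180))*(1/62650) = (9 + 3*(-621))*(1/62650) = (9 - 1863)*(1/62650) = -1854*1/62650 = -927/31325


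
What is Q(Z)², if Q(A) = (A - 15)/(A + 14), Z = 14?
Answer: 1/784 ≈ 0.0012755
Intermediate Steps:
Q(A) = (-15 + A)/(14 + A)
Q(Z)² = ((-15 + 14)/(14 + 14))² = (-1/28)² = 1/784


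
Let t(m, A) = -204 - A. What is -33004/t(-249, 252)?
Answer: 8251/114 ≈ 72.377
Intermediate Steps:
-33004/t(-249, 252) = -33004/(-204 - 1*252) = -33004/(-204 - 252) = -33004/(-456) = -33004*(-1/456) = 8251/114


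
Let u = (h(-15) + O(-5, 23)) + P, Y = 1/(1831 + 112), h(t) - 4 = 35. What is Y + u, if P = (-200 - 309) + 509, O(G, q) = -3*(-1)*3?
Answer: 93265/1943 ≈ 48.000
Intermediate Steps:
O(G, q) = 9 (O(G, q) = 3*3 = 9)
h(t) = 39 (h(t) = 4 + 35 = 39)
P = 0 (P = -509 + 509 = 0)
Y = 1/1943 ≈ 0.00051467
u = 48 (u = (39 + 9) + 0 = 48 + 0 = 48)
Y + u = 1/1943 + 48 = 93265/1943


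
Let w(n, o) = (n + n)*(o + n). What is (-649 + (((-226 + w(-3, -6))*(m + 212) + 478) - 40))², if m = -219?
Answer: 986049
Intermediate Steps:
w(n, o) = 2*n*(n + o) (w(n, o) = (2*n)*(n + o) = 2*n*(n + o))
(-649 + (((-226 + w(-3, -6))*(m + 212) + 478) - 40))² = (-649 + (((-226 + 2*(-3)*(-3 - 6))*(-219 + 212) + 478) - 40))² = (-649 + (((-226 + 2*(-3)*(-9))*(-7) + 478) - 40))² = (-649 + (((-226 + 54)*(-7) + 478) - 40))² = (-649 + ((-172*(-7) + 478) - 40))² = (-649 + ((1204 + 478) - 40))² = (-649 + (1682 - 40))² = (-649 + 1642)² = 993² = 986049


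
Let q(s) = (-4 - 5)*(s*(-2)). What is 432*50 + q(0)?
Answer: 21600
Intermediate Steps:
q(s) = 18*s (q(s) = -(-18)*s = 18*s)
432*50 + q(0) = 432*50 + 18*0 = 21600 + 0 = 21600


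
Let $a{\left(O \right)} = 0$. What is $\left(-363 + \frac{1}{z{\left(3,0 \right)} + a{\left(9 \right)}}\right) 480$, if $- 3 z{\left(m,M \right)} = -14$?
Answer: $- \frac{1218960}{7} \approx -1.7414 \cdot 10^{5}$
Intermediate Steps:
$z{\left(m,M \right)} = \frac{14}{3}$ ($z{\left(m,M \right)} = \left(- \frac{1}{3}\right) \left(-14\right) = \frac{14}{3}$)
$\left(-363 + \frac{1}{z{\left(3,0 \right)} + a{\left(9 \right)}}\right) 480 = \left(-363 + \frac{1}{\frac{14}{3} + 0}\right) 480 = \left(-363 + \frac{1}{\frac{14}{3}}\right) 480 = \left(-363 + \frac{3}{14}\right) 480 = \left(- \frac{5079}{14}\right) 480 = - \frac{1218960}{7}$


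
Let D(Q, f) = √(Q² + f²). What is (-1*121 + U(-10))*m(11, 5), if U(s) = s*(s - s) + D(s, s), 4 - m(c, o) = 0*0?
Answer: -484 + 40*√2 ≈ -427.43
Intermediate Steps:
m(c, o) = 4 (m(c, o) = 4 - 0*0 = 4 - 1*0 = 4 + 0 = 4)
U(s) = √2*√(s²) (U(s) = s*(s - s) + √(s² + s²) = s*0 + √(2*s²) = 0 + √2*√(s²) = √2*√(s²))
(-1*121 + U(-10))*m(11, 5) = (-1*121 + √2*√((-10)²))*4 = (-121 + √2*√100)*4 = (-121 + √2*10)*4 = (-121 + 10*√2)*4 = -484 + 40*√2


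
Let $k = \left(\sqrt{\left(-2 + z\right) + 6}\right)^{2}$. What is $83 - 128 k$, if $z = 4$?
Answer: $-941$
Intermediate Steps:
$k = 8$ ($k = \left(\sqrt{\left(-2 + 4\right) + 6}\right)^{2} = \left(\sqrt{2 + 6}\right)^{2} = \left(\sqrt{8}\right)^{2} = \left(2 \sqrt{2}\right)^{2} = 8$)
$83 - 128 k = 83 - 1024 = -941$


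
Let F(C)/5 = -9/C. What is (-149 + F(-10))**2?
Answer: 83521/4 ≈ 20880.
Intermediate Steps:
F(C) = -45/C (F(C) = 5*(-9/C) = -45/C)
(-149 + F(-10))**2 = (-149 - 45/(-10))**2 = (-149 - 45*(-1/10))**2 = (-149 + 9/2)**2 = (-289/2)**2 = 83521/4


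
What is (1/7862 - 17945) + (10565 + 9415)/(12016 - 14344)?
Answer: -6845826624/381307 ≈ -17954.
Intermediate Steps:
(1/7862 - 17945) + (10565 + 9415)/(12016 - 14344) = (1/7862 - 17945) + 19980/(-2328) = -141083589/7862 + 19980*(-1/2328) = -141083589/7862 - 1665/194 = -6845826624/381307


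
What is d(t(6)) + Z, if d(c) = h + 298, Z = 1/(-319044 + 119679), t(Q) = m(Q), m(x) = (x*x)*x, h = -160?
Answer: 27512369/199365 ≈ 138.00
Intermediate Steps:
m(x) = x³ (m(x) = x²*x = x³)
t(Q) = Q³
Z = -1/199365 (Z = 1/(-199365) = -1/199365 ≈ -5.0159e-6)
d(c) = 138 (d(c) = -160 + 298 = 138)
d(t(6)) + Z = 138 - 1/199365 = 27512369/199365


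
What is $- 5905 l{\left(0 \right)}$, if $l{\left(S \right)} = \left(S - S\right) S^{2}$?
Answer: $0$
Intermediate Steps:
$l{\left(S \right)} = 0$ ($l{\left(S \right)} = 0 S^{2} = 0$)
$- 5905 l{\left(0 \right)} = \left(-5905\right) 0 = 0$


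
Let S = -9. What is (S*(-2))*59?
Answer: 1062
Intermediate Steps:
(S*(-2))*59 = -9*(-2)*59 = 18*59 = 1062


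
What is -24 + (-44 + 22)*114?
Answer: -2532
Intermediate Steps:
-24 + (-44 + 22)*114 = -24 - 22*114 = -24 - 2508 = -2532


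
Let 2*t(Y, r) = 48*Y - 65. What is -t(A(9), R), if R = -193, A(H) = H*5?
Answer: -2095/2 ≈ -1047.5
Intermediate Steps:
A(H) = 5*H
t(Y, r) = -65/2 + 24*Y (t(Y, r) = (48*Y - 65)/2 = (-65 + 48*Y)/2 = -65/2 + 24*Y)
-t(A(9), R) = -(-65/2 + 24*(5*9)) = -(-65/2 + 24*45) = -(-65/2 + 1080) = -1*2095/2 = -2095/2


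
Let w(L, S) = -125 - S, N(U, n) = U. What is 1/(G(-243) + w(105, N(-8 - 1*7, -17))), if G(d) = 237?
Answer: 1/127 ≈ 0.0078740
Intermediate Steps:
1/(G(-243) + w(105, N(-8 - 1*7, -17))) = 1/(237 + (-125 - (-8 - 1*7))) = 1/(237 + (-125 - (-8 - 7))) = 1/(237 + (-125 - 1*(-15))) = 1/(237 + (-125 + 15)) = 1/(237 - 110) = 1/127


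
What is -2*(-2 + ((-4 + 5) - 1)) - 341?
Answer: -337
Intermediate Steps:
-2*(-2 + ((-4 + 5) - 1)) - 341 = -2*(-2 + (1 - 1)) - 341 = -2*(-2 + 0) - 341 = -2*(-2) - 341 = 4 - 341 = -337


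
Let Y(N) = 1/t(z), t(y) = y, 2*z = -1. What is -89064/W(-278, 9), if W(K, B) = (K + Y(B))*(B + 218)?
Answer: 11133/7945 ≈ 1.4013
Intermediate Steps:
z = -½ (z = (½)*(-1) = -½ ≈ -0.50000)
Y(N) = -2 (Y(N) = 1/(-½) = -2)
W(K, B) = (-2 + K)*(218 + B) (W(K, B) = (K - 2)*(B + 218) = (-2 + K)*(218 + B))
-89064/W(-278, 9) = -89064/(-436 - 2*9 + 218*(-278) + 9*(-278)) = -89064/(-436 - 18 - 60604 - 2502) = -89064/(-63560) = -89064*(-1/63560) = 11133/7945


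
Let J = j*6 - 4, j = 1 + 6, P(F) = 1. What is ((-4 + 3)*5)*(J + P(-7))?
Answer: -195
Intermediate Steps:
j = 7
J = 38 (J = 7*6 - 4 = 42 - 4 = 38)
((-4 + 3)*5)*(J + P(-7)) = ((-4 + 3)*5)*(38 + 1) = -1*5*39 = -5*39 = -195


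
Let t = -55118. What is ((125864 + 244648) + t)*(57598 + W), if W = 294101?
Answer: 110923754406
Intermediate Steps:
((125864 + 244648) + t)*(57598 + W) = ((125864 + 244648) - 55118)*(57598 + 294101) = (370512 - 55118)*351699 = 315394*351699 = 110923754406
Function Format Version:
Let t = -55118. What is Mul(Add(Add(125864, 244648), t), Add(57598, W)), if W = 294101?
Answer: 110923754406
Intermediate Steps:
Mul(Add(Add(125864, 244648), t), Add(57598, W)) = Mul(Add(Add(125864, 244648), -55118), Add(57598, 294101)) = Mul(Add(370512, -55118), 351699) = Mul(315394, 351699) = 110923754406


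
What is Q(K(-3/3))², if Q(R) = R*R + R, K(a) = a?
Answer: 0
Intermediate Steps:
Q(R) = R + R² (Q(R) = R² + R = R + R²)
Q(K(-3/3))² = ((-3/3)*(1 - 3/3))² = ((-3*⅓)*(1 - 3*⅓))² = (-(1 - 1))² = (-1*0)² = 0² = 0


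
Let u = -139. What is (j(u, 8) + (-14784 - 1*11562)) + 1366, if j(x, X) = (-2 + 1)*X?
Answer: -24988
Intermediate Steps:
j(x, X) = -X
(j(u, 8) + (-14784 - 1*11562)) + 1366 = (-1*8 + (-14784 - 1*11562)) + 1366 = (-8 + (-14784 - 11562)) + 1366 = (-8 - 26346) + 1366 = -26354 + 1366 = -24988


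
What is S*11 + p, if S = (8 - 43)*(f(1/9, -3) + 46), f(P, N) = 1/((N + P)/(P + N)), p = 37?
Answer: -18058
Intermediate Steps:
f(P, N) = 1 (f(P, N) = 1/((N + P)/(N + P)) = 1/1 = 1)
S = -1645 (S = (8 - 43)*(1 + 46) = -35*47 = -1645)
S*11 + p = -1645*11 + 37 = -18095 + 37 = -18058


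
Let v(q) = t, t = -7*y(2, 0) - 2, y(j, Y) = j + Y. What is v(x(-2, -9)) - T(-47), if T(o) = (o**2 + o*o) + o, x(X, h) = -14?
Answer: -4387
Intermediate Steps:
y(j, Y) = Y + j
T(o) = o + 2*o**2 (T(o) = (o**2 + o**2) + o = 2*o**2 + o = o + 2*o**2)
t = -16 (t = -7*(0 + 2) - 2 = -7*2 - 2 = -14 - 2 = -16)
v(q) = -16
v(x(-2, -9)) - T(-47) = -16 - (-47)*(1 + 2*(-47)) = -16 - (-47)*(1 - 94) = -16 - (-47)*(-93) = -16 - 1*4371 = -16 - 4371 = -4387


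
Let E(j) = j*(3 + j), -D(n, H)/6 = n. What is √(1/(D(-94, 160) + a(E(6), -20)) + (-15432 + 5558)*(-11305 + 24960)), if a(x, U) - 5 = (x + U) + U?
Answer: I*√45827053728247/583 ≈ 11612.0*I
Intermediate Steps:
D(n, H) = -6*n
a(x, U) = 5 + x + 2*U (a(x, U) = 5 + ((x + U) + U) = 5 + ((U + x) + U) = 5 + (x + 2*U) = 5 + x + 2*U)
√(1/(D(-94, 160) + a(E(6), -20)) + (-15432 + 5558)*(-11305 + 24960)) = √(1/(-6*(-94) + (5 + 6*(3 + 6) + 2*(-20))) + (-15432 + 5558)*(-11305 + 24960)) = √(1/(564 + (5 + 6*9 - 40)) - 9874*13655) = √(1/(564 + (5 + 54 - 40)) - 134829470) = √(1/(564 + 19) - 134829470) = √(1/583 - 134829470) = √(-78605581009/583) = I*√45827053728247/583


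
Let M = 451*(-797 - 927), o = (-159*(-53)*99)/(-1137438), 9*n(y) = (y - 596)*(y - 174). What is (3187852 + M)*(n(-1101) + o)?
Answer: 109850192261191876/189573 ≈ 5.7946e+11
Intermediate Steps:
n(y) = (-596 + y)*(-174 + y)/9 (n(y) = ((y - 596)*(y - 174))/9 = ((-596 + y)*(-174 + y))/9 = (-596 + y)*(-174 + y)/9)
o = -92697/126382 (o = (8427*99)*(-1/1137438) = 834273*(-1/1137438) = -92697/126382 ≈ -0.73347)
M = -777524 (M = 451*(-1724) = -777524)
(3187852 + M)*(n(-1101) + o) = (3187852 - 777524)*((34568/3 - 770/9*(-1101) + (⅑)*(-1101)²) - 92697/126382) = 2410328*((34568/3 + 282590/3 + (⅑)*1212201) - 92697/126382) = 2410328*((34568/3 + 282590/3 + 134689) - 92697/126382) = 2410328*(721225/3 - 92697/126382) = 2410328*(91149579859/379146) = 109850192261191876/189573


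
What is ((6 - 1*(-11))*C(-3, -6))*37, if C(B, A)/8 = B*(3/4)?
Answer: -11322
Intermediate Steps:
C(B, A) = 6*B (C(B, A) = 8*(B*(3/4)) = 8*(B*(3*(¼))) = 8*(B*(¾)) = 8*(3*B/4) = 6*B)
((6 - 1*(-11))*C(-3, -6))*37 = ((6 - 1*(-11))*(6*(-3)))*37 = ((6 + 11)*(-18))*37 = (17*(-18))*37 = -306*37 = -11322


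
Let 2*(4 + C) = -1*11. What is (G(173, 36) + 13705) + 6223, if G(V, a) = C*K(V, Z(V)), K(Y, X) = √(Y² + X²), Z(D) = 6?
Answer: 19928 - 19*√29965/2 ≈ 18284.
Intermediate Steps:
C = -19/2 (C = -4 + (-1*11)/2 = -4 + (½)*(-11) = -4 - 11/2 = -19/2 ≈ -9.5000)
K(Y, X) = √(X² + Y²)
G(V, a) = -19*√(36 + V²)/2 (G(V, a) = -19*√(6² + V²)/2 = -19*√(36 + V²)/2)
(G(173, 36) + 13705) + 6223 = (-19*√(36 + 173²)/2 + 13705) + 6223 = (-19*√(36 + 29929)/2 + 13705) + 6223 = (-19*√29965/2 + 13705) + 6223 = (13705 - 19*√29965/2) + 6223 = 19928 - 19*√29965/2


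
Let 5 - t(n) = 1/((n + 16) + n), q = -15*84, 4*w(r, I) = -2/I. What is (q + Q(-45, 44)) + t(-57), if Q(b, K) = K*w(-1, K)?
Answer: -61519/49 ≈ -1255.5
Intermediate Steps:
w(r, I) = -1/(2*I) (w(r, I) = (-2/I)/4 = -1/(2*I))
q = -1260
t(n) = 5 - 1/(16 + 2*n) (t(n) = 5 - 1/((n + 16) + n) = 5 - 1/((16 + n) + n) = 5 - 1/(16 + 2*n))
Q(b, K) = -½ (Q(b, K) = K*(-1/(2*K)) = -½)
(q + Q(-45, 44)) + t(-57) = (-1260 - ½) + (79 + 10*(-57))/(2*(8 - 57)) = -2521/2 + (½)*(79 - 570)/(-49) = -2521/2 + (½)*(-1/49)*(-491) = -2521/2 + 491/98 = -61519/49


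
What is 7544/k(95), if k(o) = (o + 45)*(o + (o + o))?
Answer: 1886/9975 ≈ 0.18907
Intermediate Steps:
k(o) = 3*o*(45 + o) (k(o) = (45 + o)*(o + 2*o) = (45 + o)*(3*o) = 3*o*(45 + o))
7544/k(95) = 7544/((3*95*(45 + 95))) = 7544/((3*95*140)) = 7544/39900 = 7544*(1/39900) = 1886/9975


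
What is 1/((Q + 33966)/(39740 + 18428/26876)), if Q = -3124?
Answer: 38145381/29603914 ≈ 1.2885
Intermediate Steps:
1/((Q + 33966)/(39740 + 18428/26876)) = 1/((-3124 + 33966)/(39740 + 18428/26876)) = 1/(30842/(39740 + 18428*(1/26876))) = 1/(30842/(39740 + 4607/6719)) = 1/(30842/(267017667/6719)) = 1/(30842*(6719/267017667)) = 1/(29603914/38145381) = 38145381/29603914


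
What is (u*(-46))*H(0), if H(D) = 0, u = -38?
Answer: 0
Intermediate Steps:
(u*(-46))*H(0) = -38*(-46)*0 = 1748*0 = 0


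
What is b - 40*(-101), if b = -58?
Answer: 3982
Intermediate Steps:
b - 40*(-101) = -58 - 40*(-101) = -58 + 4040 = 3982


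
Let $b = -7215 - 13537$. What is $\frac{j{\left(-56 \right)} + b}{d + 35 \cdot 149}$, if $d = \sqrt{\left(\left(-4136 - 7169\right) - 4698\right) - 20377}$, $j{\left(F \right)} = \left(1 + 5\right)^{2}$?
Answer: $- \frac{21606788}{5446521} + \frac{41432 i \sqrt{9095}}{27232605} \approx -3.9671 + 0.14509 i$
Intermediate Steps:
$j{\left(F \right)} = 36$ ($j{\left(F \right)} = 6^{2} = 36$)
$d = 2 i \sqrt{9095}$ ($d = \sqrt{\left(-11305 - 4698\right) - 20377} = \sqrt{-16003 - 20377} = \sqrt{-36380} = 2 i \sqrt{9095} \approx 190.74 i$)
$b = -20752$ ($b = -7215 - 13537 = -20752$)
$\frac{j{\left(-56 \right)} + b}{d + 35 \cdot 149} = \frac{36 - 20752}{2 i \sqrt{9095} + 35 \cdot 149} = - \frac{20716}{2 i \sqrt{9095} + 5215} = - \frac{20716}{5215 + 2 i \sqrt{9095}}$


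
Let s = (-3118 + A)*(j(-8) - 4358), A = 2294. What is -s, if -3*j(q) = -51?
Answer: -3576984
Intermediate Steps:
j(q) = 17 (j(q) = -⅓*(-51) = 17)
s = 3576984 (s = (-3118 + 2294)*(17 - 4358) = -824*(-4341) = 3576984)
-s = -1*3576984 = -3576984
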